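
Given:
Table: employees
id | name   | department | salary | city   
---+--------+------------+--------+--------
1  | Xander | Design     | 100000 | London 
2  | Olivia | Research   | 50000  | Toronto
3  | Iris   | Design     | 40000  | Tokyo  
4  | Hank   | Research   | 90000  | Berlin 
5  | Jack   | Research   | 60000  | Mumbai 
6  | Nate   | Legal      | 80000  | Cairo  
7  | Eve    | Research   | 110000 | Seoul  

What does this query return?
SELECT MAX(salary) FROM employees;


Salaries: 100000, 50000, 40000, 90000, 60000, 80000, 110000
MAX = 110000

110000


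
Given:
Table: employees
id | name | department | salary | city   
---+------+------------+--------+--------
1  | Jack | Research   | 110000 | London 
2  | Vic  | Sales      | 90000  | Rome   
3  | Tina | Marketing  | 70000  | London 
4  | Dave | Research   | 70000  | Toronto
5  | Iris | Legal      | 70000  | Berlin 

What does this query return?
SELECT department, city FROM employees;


Projecting columns: department, city

5 rows:
Research, London
Sales, Rome
Marketing, London
Research, Toronto
Legal, Berlin


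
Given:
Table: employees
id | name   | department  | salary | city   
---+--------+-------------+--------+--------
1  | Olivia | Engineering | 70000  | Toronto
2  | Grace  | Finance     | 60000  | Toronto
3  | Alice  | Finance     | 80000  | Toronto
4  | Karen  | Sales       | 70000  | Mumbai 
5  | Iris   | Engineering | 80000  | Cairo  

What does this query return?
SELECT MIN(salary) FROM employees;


Salaries: 70000, 60000, 80000, 70000, 80000
MIN = 60000

60000


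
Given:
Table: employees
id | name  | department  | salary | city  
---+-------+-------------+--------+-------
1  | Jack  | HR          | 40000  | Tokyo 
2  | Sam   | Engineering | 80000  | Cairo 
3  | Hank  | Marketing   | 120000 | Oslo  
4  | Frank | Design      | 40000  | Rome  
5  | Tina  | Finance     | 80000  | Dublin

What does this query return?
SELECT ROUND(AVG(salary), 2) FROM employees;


SUM(salary) = 360000
COUNT = 5
ROUND(AVG, 2) = ROUND(360000 / 5, 2) = 72000.0

72000.0


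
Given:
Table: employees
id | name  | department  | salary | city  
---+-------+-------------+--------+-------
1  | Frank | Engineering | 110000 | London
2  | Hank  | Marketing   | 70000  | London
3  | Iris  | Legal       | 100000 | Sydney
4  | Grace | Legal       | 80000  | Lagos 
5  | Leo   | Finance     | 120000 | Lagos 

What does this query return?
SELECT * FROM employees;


SELECT * returns all 5 rows with all columns

5 rows:
1, Frank, Engineering, 110000, London
2, Hank, Marketing, 70000, London
3, Iris, Legal, 100000, Sydney
4, Grace, Legal, 80000, Lagos
5, Leo, Finance, 120000, Lagos


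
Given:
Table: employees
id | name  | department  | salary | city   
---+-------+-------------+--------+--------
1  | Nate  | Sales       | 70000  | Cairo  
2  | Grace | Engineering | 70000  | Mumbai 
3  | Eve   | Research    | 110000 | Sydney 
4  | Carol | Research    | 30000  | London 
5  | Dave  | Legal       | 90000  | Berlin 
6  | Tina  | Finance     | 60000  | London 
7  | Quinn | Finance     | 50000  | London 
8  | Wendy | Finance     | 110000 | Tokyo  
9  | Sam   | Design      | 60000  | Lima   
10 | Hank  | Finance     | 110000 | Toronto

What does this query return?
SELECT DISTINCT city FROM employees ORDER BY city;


All 'city' values (row order): Cairo, Mumbai, Sydney, London, Berlin, London, London, Tokyo, Lima, Toronto
Removing duplicates leaves 8 unique value(s).

8 values:
Berlin
Cairo
Lima
London
Mumbai
Sydney
Tokyo
Toronto


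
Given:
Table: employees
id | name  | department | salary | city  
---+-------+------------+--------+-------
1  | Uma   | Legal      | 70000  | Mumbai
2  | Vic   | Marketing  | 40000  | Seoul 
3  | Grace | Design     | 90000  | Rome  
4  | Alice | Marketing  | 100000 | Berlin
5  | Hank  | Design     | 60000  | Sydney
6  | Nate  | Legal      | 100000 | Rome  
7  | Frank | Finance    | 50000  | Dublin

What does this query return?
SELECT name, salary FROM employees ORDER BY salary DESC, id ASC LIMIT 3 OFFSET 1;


Sort by salary DESC (id ASC tiebreak), then skip 1 and take 3
Rows 2 through 4

3 rows:
Nate, 100000
Grace, 90000
Uma, 70000


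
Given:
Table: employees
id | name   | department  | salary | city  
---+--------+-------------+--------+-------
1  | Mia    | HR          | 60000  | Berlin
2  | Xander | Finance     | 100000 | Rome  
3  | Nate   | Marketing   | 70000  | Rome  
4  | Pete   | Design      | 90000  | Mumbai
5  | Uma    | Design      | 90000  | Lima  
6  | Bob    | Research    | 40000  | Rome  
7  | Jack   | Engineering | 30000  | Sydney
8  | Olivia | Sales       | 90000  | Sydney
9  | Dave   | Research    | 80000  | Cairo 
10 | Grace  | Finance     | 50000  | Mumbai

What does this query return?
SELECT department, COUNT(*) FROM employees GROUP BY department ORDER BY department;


Assigning each row to its department group:
  Mia -> HR
  Xander -> Finance
  Nate -> Marketing
  Pete -> Design
  Uma -> Design
  Bob -> Research
  Jack -> Engineering
  Olivia -> Sales
  Dave -> Research
  Grace -> Finance


7 groups:
Design, 2
Engineering, 1
Finance, 2
HR, 1
Marketing, 1
Research, 2
Sales, 1


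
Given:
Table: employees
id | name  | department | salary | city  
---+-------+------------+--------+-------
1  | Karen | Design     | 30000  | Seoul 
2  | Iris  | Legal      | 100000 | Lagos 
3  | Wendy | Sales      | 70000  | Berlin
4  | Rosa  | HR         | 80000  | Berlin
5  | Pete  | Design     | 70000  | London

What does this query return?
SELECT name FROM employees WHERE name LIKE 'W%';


LIKE 'W%' matches names starting with 'W'
Matching: 1

1 rows:
Wendy


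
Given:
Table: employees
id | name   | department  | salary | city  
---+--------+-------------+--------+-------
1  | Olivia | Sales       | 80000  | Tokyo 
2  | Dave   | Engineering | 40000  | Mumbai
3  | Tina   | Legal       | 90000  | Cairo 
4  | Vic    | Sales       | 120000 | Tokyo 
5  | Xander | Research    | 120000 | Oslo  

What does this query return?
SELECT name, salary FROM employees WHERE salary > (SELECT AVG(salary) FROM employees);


Subquery: AVG(salary) = 90000.0
Filtering: salary > 90000.0
  Vic (120000) -> MATCH
  Xander (120000) -> MATCH


2 rows:
Vic, 120000
Xander, 120000


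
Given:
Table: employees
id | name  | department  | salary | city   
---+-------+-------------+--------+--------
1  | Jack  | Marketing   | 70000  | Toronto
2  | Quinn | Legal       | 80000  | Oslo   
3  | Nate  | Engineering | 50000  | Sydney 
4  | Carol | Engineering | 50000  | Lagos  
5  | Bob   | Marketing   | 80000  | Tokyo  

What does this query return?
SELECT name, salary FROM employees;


Projecting columns: name, salary

5 rows:
Jack, 70000
Quinn, 80000
Nate, 50000
Carol, 50000
Bob, 80000


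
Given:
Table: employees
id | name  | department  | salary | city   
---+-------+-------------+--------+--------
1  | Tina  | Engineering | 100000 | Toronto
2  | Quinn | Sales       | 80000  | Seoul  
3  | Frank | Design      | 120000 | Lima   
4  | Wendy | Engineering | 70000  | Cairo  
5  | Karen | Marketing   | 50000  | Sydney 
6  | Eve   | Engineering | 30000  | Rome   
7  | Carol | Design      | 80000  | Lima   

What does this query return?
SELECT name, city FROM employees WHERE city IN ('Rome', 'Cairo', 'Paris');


Filtering: city IN ('Rome', 'Cairo', 'Paris')
Matching: 2 rows

2 rows:
Wendy, Cairo
Eve, Rome


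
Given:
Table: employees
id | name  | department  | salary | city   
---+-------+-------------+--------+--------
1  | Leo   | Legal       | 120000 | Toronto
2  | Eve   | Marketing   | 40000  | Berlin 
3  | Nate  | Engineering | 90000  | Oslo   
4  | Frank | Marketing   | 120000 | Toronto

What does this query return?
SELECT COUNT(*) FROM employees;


COUNT(*) counts all rows

4


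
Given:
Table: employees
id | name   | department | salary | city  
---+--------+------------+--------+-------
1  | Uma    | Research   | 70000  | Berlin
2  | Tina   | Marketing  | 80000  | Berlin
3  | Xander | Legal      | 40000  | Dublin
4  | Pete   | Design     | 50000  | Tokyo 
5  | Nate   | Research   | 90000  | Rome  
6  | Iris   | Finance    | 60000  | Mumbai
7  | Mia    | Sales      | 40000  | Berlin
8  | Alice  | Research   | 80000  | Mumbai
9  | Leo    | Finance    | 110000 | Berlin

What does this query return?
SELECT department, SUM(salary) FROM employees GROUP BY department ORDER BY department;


Summing salary within each department:
  Design: 50000 = 50000
  Finance: 60000 + 110000 = 170000
  Legal: 40000 = 40000
  Marketing: 80000 = 80000
  Research: 70000 + 90000 + 80000 = 240000
  Sales: 40000 = 40000


6 groups:
Design, 50000
Finance, 170000
Legal, 40000
Marketing, 80000
Research, 240000
Sales, 40000


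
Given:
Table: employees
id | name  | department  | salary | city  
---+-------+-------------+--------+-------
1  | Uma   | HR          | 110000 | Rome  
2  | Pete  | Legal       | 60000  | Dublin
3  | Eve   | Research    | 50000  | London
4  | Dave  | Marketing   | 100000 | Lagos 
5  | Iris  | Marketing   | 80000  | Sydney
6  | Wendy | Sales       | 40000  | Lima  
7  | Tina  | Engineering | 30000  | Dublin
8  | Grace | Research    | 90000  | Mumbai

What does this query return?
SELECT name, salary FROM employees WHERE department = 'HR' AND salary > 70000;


Filtering: department = 'HR' AND salary > 70000
Matching: 1 rows

1 rows:
Uma, 110000


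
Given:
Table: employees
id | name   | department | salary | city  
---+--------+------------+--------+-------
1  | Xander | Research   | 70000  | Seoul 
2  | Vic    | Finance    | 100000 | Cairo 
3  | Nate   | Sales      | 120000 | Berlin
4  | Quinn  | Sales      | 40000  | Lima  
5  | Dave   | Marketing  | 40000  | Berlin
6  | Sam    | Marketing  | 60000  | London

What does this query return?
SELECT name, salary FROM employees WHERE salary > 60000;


Filtering: salary > 60000
Matching: 3 rows

3 rows:
Xander, 70000
Vic, 100000
Nate, 120000


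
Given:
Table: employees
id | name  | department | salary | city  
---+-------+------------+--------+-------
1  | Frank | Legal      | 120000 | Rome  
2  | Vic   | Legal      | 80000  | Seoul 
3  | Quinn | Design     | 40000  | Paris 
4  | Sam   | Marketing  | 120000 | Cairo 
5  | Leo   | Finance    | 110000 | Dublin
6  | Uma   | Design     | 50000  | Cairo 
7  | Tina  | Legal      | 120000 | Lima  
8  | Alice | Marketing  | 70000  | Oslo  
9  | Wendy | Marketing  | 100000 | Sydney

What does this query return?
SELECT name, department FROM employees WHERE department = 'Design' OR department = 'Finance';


Filtering: department = 'Design' OR 'Finance'
Matching: 3 rows

3 rows:
Quinn, Design
Leo, Finance
Uma, Design


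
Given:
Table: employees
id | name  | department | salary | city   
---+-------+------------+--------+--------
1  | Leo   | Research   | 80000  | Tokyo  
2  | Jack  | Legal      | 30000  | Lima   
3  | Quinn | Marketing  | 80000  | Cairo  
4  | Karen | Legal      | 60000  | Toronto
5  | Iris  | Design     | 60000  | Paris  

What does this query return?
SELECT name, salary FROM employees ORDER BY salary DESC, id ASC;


Sorting by salary DESC, then id ASC for ties

5 rows:
Leo, 80000
Quinn, 80000
Karen, 60000
Iris, 60000
Jack, 30000


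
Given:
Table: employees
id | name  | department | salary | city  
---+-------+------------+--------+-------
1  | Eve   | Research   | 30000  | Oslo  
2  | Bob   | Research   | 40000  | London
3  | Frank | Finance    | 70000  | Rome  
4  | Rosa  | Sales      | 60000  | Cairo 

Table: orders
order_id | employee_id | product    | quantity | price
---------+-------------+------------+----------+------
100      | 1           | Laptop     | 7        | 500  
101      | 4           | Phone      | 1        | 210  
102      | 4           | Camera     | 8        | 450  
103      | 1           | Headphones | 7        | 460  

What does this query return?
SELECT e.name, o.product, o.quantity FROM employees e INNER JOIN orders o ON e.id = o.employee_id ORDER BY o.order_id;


Joining employees.id = orders.employee_id:
  employee Eve (id=1) -> order Laptop
  employee Rosa (id=4) -> order Phone
  employee Rosa (id=4) -> order Camera
  employee Eve (id=1) -> order Headphones


4 rows:
Eve, Laptop, 7
Rosa, Phone, 1
Rosa, Camera, 8
Eve, Headphones, 7


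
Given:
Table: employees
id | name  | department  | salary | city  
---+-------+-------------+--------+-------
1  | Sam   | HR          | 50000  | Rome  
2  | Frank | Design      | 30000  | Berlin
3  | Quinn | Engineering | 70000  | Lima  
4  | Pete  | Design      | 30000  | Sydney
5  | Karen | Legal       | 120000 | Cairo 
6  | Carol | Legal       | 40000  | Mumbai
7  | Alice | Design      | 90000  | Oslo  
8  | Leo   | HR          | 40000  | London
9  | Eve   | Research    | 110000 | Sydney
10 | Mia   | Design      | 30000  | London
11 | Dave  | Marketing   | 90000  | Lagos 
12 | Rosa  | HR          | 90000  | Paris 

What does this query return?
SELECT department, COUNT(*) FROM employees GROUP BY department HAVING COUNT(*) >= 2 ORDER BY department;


Groups with count >= 2:
  Design: 4 -> PASS
  HR: 3 -> PASS
  Legal: 2 -> PASS
  Engineering: 1 -> filtered out
  Marketing: 1 -> filtered out
  Research: 1 -> filtered out


3 groups:
Design, 4
HR, 3
Legal, 2


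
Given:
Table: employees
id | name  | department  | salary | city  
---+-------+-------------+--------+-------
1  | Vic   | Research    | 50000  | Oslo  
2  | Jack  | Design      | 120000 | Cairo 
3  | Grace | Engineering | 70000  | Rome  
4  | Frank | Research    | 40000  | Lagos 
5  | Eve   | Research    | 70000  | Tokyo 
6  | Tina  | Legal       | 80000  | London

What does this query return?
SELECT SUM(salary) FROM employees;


SUM(salary) = 50000 + 120000 + 70000 + 40000 + 70000 + 80000 = 430000

430000


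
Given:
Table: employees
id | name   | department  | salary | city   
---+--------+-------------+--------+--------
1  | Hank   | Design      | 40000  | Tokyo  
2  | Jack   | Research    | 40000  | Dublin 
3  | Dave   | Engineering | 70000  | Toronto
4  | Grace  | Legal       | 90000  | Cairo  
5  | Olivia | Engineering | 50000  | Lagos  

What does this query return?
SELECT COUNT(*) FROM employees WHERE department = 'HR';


Counting rows where department = 'HR'


0


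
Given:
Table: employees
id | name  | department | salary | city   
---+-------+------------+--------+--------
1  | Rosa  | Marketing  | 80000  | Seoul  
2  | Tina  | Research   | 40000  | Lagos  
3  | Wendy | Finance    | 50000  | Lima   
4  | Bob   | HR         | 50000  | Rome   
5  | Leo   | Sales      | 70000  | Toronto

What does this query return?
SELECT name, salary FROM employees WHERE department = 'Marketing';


Filtering: department = 'Marketing'
Matching rows: 1

1 rows:
Rosa, 80000


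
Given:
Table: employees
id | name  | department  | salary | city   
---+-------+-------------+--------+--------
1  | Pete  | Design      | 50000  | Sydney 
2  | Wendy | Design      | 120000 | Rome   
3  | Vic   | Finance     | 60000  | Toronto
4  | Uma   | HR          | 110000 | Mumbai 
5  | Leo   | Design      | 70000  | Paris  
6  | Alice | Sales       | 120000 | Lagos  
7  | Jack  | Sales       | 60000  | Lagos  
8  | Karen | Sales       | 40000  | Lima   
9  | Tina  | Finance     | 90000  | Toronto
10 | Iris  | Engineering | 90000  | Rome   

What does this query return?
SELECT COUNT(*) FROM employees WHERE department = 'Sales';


Counting rows where department = 'Sales'
  Alice -> MATCH
  Jack -> MATCH
  Karen -> MATCH


3


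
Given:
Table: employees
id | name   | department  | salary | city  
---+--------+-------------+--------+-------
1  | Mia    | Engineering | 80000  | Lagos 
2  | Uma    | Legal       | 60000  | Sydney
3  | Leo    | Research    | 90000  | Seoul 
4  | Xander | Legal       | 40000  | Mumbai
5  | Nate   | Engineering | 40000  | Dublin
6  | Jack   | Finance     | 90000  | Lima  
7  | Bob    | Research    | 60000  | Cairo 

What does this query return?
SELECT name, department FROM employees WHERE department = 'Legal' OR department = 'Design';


Filtering: department = 'Legal' OR 'Design'
Matching: 2 rows

2 rows:
Uma, Legal
Xander, Legal


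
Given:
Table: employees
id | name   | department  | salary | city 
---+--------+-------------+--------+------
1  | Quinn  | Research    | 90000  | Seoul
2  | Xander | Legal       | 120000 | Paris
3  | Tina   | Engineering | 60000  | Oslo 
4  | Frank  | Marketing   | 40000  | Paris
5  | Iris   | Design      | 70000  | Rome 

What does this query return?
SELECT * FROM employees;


SELECT * returns all 5 rows with all columns

5 rows:
1, Quinn, Research, 90000, Seoul
2, Xander, Legal, 120000, Paris
3, Tina, Engineering, 60000, Oslo
4, Frank, Marketing, 40000, Paris
5, Iris, Design, 70000, Rome


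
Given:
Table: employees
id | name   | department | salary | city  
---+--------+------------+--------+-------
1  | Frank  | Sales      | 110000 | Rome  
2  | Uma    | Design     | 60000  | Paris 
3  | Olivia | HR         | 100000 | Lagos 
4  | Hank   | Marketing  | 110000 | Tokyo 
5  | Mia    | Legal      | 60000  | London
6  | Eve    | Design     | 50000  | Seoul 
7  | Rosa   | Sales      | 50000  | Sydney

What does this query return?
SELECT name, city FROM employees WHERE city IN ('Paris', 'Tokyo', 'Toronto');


Filtering: city IN ('Paris', 'Tokyo', 'Toronto')
Matching: 2 rows

2 rows:
Uma, Paris
Hank, Tokyo


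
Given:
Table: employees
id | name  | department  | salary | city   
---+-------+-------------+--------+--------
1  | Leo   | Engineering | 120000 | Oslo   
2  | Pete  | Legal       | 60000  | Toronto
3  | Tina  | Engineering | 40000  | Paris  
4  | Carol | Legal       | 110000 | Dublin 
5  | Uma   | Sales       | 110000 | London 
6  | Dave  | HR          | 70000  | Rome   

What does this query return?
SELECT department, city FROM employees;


Projecting columns: department, city

6 rows:
Engineering, Oslo
Legal, Toronto
Engineering, Paris
Legal, Dublin
Sales, London
HR, Rome


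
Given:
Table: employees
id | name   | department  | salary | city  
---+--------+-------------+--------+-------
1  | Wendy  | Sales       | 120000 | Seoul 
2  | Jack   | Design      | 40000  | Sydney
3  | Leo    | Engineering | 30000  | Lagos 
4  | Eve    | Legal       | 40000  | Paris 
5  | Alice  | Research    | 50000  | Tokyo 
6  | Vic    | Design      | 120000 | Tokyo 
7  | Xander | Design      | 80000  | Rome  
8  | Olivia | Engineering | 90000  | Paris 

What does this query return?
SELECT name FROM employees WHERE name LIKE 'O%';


LIKE 'O%' matches names starting with 'O'
Matching: 1

1 rows:
Olivia


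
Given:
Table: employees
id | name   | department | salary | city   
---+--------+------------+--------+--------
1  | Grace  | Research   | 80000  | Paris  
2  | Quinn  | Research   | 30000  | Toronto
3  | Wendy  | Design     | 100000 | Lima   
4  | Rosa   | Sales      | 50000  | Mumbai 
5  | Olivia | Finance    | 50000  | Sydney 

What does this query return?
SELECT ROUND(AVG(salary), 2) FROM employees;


SUM(salary) = 310000
COUNT = 5
ROUND(AVG, 2) = ROUND(310000 / 5, 2) = 62000.0

62000.0


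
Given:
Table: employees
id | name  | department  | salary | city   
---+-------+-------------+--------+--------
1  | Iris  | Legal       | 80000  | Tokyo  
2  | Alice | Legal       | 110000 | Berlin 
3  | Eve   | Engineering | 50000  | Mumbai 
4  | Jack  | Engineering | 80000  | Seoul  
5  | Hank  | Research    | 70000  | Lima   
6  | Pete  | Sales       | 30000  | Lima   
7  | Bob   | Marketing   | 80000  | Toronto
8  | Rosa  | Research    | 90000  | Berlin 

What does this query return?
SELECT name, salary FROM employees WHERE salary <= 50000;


Filtering: salary <= 50000
Matching: 2 rows

2 rows:
Eve, 50000
Pete, 30000


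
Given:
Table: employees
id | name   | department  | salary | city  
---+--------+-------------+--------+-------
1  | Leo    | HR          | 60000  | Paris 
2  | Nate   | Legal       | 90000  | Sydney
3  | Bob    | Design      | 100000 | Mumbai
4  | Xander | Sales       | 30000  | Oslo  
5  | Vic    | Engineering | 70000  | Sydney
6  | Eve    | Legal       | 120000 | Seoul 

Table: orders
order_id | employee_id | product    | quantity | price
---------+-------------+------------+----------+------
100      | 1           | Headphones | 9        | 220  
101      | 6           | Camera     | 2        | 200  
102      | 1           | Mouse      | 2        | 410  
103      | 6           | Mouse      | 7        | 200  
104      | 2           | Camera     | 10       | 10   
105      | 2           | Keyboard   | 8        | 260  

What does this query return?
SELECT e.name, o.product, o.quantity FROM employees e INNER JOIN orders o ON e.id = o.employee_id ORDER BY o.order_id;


Joining employees.id = orders.employee_id:
  employee Leo (id=1) -> order Headphones
  employee Eve (id=6) -> order Camera
  employee Leo (id=1) -> order Mouse
  employee Eve (id=6) -> order Mouse
  employee Nate (id=2) -> order Camera
  employee Nate (id=2) -> order Keyboard


6 rows:
Leo, Headphones, 9
Eve, Camera, 2
Leo, Mouse, 2
Eve, Mouse, 7
Nate, Camera, 10
Nate, Keyboard, 8


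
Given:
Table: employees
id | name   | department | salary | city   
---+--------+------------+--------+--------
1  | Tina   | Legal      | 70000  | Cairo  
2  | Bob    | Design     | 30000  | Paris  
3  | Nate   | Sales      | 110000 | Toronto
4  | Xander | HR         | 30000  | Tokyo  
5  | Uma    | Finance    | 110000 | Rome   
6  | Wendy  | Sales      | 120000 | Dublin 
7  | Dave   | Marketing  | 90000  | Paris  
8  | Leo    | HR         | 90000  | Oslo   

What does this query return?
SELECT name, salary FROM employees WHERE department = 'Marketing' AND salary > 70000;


Filtering: department = 'Marketing' AND salary > 70000
Matching: 1 rows

1 rows:
Dave, 90000


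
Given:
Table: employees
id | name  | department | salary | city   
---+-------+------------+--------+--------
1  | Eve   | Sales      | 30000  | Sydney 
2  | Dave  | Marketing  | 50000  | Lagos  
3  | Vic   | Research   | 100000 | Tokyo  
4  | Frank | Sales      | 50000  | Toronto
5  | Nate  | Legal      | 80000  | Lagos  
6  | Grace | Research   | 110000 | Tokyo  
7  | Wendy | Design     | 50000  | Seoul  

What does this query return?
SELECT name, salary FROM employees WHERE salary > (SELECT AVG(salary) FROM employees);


Subquery: AVG(salary) = 67142.86
Filtering: salary > 67142.86
  Vic (100000) -> MATCH
  Nate (80000) -> MATCH
  Grace (110000) -> MATCH


3 rows:
Vic, 100000
Nate, 80000
Grace, 110000


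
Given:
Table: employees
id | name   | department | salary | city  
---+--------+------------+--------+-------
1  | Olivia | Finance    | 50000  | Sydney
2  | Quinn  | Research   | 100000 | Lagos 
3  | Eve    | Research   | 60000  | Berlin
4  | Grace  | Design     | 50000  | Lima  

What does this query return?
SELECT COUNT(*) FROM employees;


COUNT(*) counts all rows

4


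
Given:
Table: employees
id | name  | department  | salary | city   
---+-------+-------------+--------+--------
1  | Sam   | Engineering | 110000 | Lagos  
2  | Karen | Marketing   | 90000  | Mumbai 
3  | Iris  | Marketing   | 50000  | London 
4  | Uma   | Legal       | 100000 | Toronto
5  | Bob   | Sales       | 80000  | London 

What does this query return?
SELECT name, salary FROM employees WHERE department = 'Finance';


Filtering: department = 'Finance'
Matching rows: 0

Empty result set (0 rows)


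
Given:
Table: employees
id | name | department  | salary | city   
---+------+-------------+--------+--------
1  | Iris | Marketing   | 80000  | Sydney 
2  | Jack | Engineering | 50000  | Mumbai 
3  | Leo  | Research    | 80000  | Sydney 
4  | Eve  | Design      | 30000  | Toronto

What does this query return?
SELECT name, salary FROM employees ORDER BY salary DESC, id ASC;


Sorting by salary DESC, then id ASC for ties

4 rows:
Iris, 80000
Leo, 80000
Jack, 50000
Eve, 30000


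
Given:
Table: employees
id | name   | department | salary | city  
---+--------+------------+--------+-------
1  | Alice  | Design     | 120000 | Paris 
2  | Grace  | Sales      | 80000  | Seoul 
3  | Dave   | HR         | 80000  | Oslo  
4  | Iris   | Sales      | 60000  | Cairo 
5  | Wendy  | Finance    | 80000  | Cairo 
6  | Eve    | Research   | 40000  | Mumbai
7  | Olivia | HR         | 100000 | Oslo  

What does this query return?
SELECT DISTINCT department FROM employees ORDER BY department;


All 'department' values (row order): Design, Sales, HR, Sales, Finance, Research, HR
Removing duplicates leaves 5 unique value(s).

5 values:
Design
Finance
HR
Research
Sales


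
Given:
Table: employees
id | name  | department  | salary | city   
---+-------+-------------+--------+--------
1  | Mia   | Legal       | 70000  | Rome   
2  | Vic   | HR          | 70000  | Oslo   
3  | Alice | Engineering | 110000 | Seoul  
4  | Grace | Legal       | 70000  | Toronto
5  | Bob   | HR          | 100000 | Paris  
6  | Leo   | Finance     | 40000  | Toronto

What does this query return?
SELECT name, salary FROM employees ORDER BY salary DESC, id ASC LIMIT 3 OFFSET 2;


Sort by salary DESC (id ASC tiebreak), then skip 2 and take 3
Rows 3 through 5

3 rows:
Mia, 70000
Vic, 70000
Grace, 70000


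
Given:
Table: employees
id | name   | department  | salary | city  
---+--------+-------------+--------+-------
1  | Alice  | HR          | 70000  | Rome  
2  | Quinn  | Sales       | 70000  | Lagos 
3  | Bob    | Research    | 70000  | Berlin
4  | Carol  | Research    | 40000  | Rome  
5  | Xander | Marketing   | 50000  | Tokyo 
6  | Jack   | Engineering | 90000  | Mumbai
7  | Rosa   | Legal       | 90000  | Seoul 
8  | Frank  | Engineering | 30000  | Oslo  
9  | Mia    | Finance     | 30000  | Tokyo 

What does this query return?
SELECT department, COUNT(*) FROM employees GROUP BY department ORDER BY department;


Assigning each row to its department group:
  Alice -> HR
  Quinn -> Sales
  Bob -> Research
  Carol -> Research
  Xander -> Marketing
  Jack -> Engineering
  Rosa -> Legal
  Frank -> Engineering
  Mia -> Finance


7 groups:
Engineering, 2
Finance, 1
HR, 1
Legal, 1
Marketing, 1
Research, 2
Sales, 1


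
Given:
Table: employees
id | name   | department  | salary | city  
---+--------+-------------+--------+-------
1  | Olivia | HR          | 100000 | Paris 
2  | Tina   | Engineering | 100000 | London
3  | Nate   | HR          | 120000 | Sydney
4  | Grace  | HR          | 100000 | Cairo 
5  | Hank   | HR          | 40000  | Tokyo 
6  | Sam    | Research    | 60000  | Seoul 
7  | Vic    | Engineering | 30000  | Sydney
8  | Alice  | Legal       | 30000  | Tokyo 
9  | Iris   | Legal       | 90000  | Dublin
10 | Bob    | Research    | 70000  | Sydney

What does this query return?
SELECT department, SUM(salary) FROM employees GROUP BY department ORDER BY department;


Summing salary within each department:
  Engineering: 100000 + 30000 = 130000
  HR: 100000 + 120000 + 100000 + 40000 = 360000
  Legal: 30000 + 90000 = 120000
  Research: 60000 + 70000 = 130000


4 groups:
Engineering, 130000
HR, 360000
Legal, 120000
Research, 130000


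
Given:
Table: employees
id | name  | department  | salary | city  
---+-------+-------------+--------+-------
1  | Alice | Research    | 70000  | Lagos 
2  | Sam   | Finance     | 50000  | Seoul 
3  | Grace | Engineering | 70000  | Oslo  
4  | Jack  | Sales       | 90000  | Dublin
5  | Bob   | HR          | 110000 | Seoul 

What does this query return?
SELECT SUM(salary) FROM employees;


SUM(salary) = 70000 + 50000 + 70000 + 90000 + 110000 = 390000

390000


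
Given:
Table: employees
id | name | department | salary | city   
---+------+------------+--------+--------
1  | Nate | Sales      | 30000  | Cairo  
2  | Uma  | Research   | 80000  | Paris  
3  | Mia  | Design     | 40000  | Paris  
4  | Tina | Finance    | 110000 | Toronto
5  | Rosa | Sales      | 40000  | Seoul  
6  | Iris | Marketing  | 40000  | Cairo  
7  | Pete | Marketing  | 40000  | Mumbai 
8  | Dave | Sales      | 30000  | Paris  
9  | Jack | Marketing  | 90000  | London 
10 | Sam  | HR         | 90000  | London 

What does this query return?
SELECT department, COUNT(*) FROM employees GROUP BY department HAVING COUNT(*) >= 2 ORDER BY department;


Groups with count >= 2:
  Marketing: 3 -> PASS
  Sales: 3 -> PASS
  Design: 1 -> filtered out
  Finance: 1 -> filtered out
  HR: 1 -> filtered out
  Research: 1 -> filtered out


2 groups:
Marketing, 3
Sales, 3


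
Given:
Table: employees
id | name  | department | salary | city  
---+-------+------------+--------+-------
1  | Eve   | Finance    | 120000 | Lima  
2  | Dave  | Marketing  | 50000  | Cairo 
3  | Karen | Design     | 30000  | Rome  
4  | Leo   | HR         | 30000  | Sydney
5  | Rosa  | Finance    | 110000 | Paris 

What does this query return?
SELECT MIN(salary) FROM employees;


Salaries: 120000, 50000, 30000, 30000, 110000
MIN = 30000

30000


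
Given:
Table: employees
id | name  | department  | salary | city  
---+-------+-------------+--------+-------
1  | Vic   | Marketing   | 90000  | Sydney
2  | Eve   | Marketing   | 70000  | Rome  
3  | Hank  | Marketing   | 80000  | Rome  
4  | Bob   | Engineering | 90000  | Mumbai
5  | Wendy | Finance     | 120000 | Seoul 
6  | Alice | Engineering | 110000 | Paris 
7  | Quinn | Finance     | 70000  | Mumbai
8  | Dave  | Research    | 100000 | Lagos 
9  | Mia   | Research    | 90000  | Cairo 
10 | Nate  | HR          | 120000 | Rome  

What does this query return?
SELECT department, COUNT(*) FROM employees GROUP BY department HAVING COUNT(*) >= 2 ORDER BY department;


Groups with count >= 2:
  Engineering: 2 -> PASS
  Finance: 2 -> PASS
  Marketing: 3 -> PASS
  Research: 2 -> PASS
  HR: 1 -> filtered out


4 groups:
Engineering, 2
Finance, 2
Marketing, 3
Research, 2


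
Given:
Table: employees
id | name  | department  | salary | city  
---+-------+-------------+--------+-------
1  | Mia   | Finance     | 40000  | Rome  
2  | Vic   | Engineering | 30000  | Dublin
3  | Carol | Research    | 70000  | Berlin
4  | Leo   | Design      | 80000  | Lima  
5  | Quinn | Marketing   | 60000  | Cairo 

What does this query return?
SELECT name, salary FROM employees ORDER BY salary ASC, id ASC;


Sorting by salary ASC, then id ASC for ties

5 rows:
Vic, 30000
Mia, 40000
Quinn, 60000
Carol, 70000
Leo, 80000


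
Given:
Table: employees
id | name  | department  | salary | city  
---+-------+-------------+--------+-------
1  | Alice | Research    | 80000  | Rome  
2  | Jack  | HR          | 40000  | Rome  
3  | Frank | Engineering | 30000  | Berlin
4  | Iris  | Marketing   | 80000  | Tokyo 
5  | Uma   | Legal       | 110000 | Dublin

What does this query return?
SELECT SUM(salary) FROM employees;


SUM(salary) = 80000 + 40000 + 30000 + 80000 + 110000 = 340000

340000


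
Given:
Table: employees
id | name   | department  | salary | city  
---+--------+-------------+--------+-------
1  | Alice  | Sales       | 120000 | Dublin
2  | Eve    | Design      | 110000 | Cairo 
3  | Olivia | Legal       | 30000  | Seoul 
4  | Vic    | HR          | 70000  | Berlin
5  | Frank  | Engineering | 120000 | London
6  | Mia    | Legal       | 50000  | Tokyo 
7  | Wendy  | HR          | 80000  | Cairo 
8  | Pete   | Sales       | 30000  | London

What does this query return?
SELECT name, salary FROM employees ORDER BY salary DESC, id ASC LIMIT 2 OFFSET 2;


Sort by salary DESC (id ASC tiebreak), then skip 2 and take 2
Rows 3 through 4

2 rows:
Eve, 110000
Wendy, 80000


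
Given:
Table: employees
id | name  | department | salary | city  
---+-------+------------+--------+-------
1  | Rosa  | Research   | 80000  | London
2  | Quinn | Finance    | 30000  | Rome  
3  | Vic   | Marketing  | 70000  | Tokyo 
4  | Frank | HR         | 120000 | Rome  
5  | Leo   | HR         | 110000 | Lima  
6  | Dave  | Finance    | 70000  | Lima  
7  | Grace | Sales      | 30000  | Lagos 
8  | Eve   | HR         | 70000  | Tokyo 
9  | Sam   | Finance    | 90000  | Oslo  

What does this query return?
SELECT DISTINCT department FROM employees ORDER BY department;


All 'department' values (row order): Research, Finance, Marketing, HR, HR, Finance, Sales, HR, Finance
Removing duplicates leaves 5 unique value(s).

5 values:
Finance
HR
Marketing
Research
Sales


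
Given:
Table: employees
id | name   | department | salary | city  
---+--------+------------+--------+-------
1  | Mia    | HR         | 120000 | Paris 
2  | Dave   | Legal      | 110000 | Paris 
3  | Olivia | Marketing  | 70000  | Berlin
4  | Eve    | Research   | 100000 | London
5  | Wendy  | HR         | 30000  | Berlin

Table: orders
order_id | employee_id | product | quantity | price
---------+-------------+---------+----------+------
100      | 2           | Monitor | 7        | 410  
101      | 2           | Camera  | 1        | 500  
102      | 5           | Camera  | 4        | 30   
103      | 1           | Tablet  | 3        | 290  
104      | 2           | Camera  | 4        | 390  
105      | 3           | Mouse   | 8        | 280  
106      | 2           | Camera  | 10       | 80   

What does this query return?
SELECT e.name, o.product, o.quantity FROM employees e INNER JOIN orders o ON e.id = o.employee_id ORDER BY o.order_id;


Joining employees.id = orders.employee_id:
  employee Dave (id=2) -> order Monitor
  employee Dave (id=2) -> order Camera
  employee Wendy (id=5) -> order Camera
  employee Mia (id=1) -> order Tablet
  employee Dave (id=2) -> order Camera
  employee Olivia (id=3) -> order Mouse
  employee Dave (id=2) -> order Camera


7 rows:
Dave, Monitor, 7
Dave, Camera, 1
Wendy, Camera, 4
Mia, Tablet, 3
Dave, Camera, 4
Olivia, Mouse, 8
Dave, Camera, 10


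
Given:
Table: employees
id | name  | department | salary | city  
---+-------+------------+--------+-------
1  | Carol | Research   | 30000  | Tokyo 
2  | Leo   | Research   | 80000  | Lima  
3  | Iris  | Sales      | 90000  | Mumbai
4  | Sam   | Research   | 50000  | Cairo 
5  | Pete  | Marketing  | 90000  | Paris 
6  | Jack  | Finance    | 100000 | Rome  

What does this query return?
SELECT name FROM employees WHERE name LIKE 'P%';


LIKE 'P%' matches names starting with 'P'
Matching: 1

1 rows:
Pete


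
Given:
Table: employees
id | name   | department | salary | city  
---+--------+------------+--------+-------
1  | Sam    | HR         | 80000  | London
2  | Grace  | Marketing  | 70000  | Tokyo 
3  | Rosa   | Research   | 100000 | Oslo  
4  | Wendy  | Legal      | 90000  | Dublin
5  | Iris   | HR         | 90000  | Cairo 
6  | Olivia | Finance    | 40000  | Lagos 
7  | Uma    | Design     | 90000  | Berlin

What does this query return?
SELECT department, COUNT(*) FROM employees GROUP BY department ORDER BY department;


Assigning each row to its department group:
  Sam -> HR
  Grace -> Marketing
  Rosa -> Research
  Wendy -> Legal
  Iris -> HR
  Olivia -> Finance
  Uma -> Design


6 groups:
Design, 1
Finance, 1
HR, 2
Legal, 1
Marketing, 1
Research, 1


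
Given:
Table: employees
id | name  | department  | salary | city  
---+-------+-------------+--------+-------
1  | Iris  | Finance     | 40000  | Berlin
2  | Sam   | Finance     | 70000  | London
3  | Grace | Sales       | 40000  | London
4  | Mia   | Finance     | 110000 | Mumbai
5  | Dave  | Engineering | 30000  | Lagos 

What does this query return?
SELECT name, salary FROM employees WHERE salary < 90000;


Filtering: salary < 90000
Matching: 4 rows

4 rows:
Iris, 40000
Sam, 70000
Grace, 40000
Dave, 30000


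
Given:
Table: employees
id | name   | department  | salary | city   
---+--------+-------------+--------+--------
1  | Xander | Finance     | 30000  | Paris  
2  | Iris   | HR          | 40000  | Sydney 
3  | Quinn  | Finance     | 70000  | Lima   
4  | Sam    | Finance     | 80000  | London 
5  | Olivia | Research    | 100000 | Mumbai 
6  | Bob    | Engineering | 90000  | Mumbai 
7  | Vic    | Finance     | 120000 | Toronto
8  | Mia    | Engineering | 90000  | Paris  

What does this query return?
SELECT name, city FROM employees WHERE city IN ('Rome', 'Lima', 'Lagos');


Filtering: city IN ('Rome', 'Lima', 'Lagos')
Matching: 1 rows

1 rows:
Quinn, Lima


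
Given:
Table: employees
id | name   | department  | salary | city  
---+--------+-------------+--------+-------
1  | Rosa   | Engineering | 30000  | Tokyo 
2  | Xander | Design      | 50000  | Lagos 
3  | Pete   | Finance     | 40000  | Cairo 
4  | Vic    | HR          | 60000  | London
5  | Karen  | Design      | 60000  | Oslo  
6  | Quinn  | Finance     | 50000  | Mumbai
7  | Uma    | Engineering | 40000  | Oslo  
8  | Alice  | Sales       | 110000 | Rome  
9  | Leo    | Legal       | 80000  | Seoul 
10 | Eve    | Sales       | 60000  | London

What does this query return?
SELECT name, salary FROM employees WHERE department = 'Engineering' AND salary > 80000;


Filtering: department = 'Engineering' AND salary > 80000
Matching: 0 rows

Empty result set (0 rows)


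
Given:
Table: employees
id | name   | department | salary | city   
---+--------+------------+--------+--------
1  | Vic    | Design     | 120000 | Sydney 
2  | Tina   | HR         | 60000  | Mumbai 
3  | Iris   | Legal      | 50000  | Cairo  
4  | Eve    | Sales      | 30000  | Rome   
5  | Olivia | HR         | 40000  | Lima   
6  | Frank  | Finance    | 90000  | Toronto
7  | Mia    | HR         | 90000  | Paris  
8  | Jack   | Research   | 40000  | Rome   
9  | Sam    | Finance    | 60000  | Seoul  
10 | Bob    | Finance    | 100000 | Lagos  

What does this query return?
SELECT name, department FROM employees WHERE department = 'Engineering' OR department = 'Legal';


Filtering: department = 'Engineering' OR 'Legal'
Matching: 1 rows

1 rows:
Iris, Legal


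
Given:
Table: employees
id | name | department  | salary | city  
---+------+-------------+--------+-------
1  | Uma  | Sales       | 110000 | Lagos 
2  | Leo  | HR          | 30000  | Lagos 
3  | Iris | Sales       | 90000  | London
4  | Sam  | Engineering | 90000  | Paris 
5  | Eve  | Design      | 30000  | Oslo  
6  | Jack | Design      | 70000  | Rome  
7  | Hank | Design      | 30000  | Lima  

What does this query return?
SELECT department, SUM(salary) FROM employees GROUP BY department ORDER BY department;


Summing salary within each department:
  Design: 30000 + 70000 + 30000 = 130000
  Engineering: 90000 = 90000
  HR: 30000 = 30000
  Sales: 110000 + 90000 = 200000


4 groups:
Design, 130000
Engineering, 90000
HR, 30000
Sales, 200000


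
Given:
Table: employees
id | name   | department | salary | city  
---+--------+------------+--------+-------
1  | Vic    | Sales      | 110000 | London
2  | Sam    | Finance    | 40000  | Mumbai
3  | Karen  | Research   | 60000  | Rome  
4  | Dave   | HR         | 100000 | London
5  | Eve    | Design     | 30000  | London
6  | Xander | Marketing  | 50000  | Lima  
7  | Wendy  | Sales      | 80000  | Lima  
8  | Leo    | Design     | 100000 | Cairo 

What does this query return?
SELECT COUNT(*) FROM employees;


COUNT(*) counts all rows

8


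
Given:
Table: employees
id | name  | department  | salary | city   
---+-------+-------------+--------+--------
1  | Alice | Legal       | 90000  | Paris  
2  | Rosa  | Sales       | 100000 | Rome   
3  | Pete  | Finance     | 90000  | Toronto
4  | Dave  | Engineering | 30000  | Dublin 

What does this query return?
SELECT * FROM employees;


SELECT * returns all 4 rows with all columns

4 rows:
1, Alice, Legal, 90000, Paris
2, Rosa, Sales, 100000, Rome
3, Pete, Finance, 90000, Toronto
4, Dave, Engineering, 30000, Dublin


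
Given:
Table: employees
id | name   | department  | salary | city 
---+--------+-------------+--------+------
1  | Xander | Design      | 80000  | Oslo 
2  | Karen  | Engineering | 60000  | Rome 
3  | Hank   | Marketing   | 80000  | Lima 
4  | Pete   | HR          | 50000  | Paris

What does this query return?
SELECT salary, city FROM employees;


Projecting columns: salary, city

4 rows:
80000, Oslo
60000, Rome
80000, Lima
50000, Paris


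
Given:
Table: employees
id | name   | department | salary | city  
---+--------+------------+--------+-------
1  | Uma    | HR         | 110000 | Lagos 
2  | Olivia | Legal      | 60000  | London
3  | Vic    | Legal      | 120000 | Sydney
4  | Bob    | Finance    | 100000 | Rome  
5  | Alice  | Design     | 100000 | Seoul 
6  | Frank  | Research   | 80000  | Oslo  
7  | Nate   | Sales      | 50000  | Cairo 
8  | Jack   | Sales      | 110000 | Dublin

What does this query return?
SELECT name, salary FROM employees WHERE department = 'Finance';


Filtering: department = 'Finance'
Matching rows: 1

1 rows:
Bob, 100000
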